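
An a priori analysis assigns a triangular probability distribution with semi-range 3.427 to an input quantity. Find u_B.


u_B = half_width / sqrt(6)
u_B = 3.427 / 2.4494897
u_B = 1.3991

1.3991


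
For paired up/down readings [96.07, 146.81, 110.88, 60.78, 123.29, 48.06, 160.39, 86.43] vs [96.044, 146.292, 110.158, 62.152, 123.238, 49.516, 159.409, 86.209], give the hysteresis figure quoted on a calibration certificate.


|96.07 - 96.044| = 0.0260
|146.81 - 146.292| = 0.5180
|110.88 - 110.158| = 0.7220
|60.78 - 62.152| = 1.3720
|123.29 - 123.238| = 0.0520
|48.06 - 49.516| = 1.4560
|160.39 - 159.409| = 0.9810
|86.43 - 86.209| = 0.2210
hysteresis = max(diffs) = 1.4560

1.4560


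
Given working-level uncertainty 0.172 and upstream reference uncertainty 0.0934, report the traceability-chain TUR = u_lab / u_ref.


TUR = u_lab / u_ref
= 0.172 / 0.0934
= 1.8415

1.8415


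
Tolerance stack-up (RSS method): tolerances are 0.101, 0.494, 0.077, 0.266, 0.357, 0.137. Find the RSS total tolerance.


RSS = sqrt(0.101^2 + 0.494^2 + 0.077^2 + 0.266^2 + 0.357^2 + 0.137^2)
= sqrt(0.47714)
= 0.6908

0.6908


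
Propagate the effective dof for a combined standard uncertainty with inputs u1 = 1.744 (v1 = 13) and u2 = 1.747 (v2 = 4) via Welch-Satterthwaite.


uc = sqrt(u1^2 + u2^2) = sqrt(1.744^2 + 1.747^2) = 2.4685107
v_eff = uc^4 / (u1^4/v1 + u2^4/v2)
= 2.4685107^4 / (1.744^4/13 + 1.747^4/4)
= 37.131292 / 3.0403006
v_eff = 12.2130

12.2130


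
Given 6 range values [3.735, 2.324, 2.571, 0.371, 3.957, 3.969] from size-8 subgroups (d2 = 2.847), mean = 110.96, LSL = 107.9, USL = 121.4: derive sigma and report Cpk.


R_bar = (3.735 + 2.324 + 2.571 + 0.371 + 3.957 + 3.969) / 6 = 2.8211667
sigma = R_bar / d2 = 2.8211667 / 2.847 = 0.99092613
Cp = (USL - LSL)/(6*sigma) = (121.4 - 107.9)/(6*0.99092613) = 2.2706
Cpu = (121.4 - 110.96)/(3*0.99092613) = 3.5119
Cpl = (110.96 - 107.9)/(3*0.99092613) = 1.0293
Cpk = min(Cpu, Cpl) = 1.0293

1.0293


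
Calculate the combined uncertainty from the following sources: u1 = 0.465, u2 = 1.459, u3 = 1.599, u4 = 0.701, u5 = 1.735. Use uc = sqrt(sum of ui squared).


uc = sqrt(0.465^2 + 1.459^2 + 1.599^2 + 0.701^2 + 1.735^2)
uc = sqrt(8.403333)
uc = 2.8989

2.8989


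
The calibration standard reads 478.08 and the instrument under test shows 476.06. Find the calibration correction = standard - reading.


Correction = standard - reading
= 478.08 - 476.06
= 2.0200

2.0200


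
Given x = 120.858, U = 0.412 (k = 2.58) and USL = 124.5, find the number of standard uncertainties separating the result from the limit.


u = U / k = 0.412 / 2.58 = 0.15968992
margin = |USL - x| = |124.5 - 120.858| = 3.642
z = margin / u = 3.642 / 0.15968992
z = 22.8067

22.8067


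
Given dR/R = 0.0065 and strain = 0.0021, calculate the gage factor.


GF = (dR/R) / epsilon
= 0.0065 / 0.0021
= 3.0952

3.0952


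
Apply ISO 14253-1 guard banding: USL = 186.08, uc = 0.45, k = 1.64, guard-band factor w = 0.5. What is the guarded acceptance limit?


U = k * uc = 1.64 * 0.45 = 0.738
guard band g = w * U = 0.5 * 0.738 = 0.369
AL = USL - g = 186.08 - 0.369
AL = 185.7110

185.7110


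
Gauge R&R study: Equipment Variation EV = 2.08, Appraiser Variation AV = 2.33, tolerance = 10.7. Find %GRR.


GRR = sqrt(EV^2 + AV^2) = sqrt(2.08^2 + 2.33^2) = 3.1233476
%GRR = GRR / tol * 100 = 3.1233476 / 10.7 * 100
%GRR = 29.1902

29.1902


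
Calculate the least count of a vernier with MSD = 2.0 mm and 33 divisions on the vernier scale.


LC = MSD / n_div
= 2.0 / 33
= 0.0606

0.0606


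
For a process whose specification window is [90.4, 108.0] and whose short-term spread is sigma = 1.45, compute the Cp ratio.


Cp = (USL - LSL) / (6 * sigma)
= (108.0 - 90.4) / (6 * 1.45)
= 17.6000 / 8.7000
= 2.0230

2.0230


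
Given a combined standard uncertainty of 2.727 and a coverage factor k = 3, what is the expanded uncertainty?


U = k * uc
U = 3 * 2.727
U = 8.1810

8.1810


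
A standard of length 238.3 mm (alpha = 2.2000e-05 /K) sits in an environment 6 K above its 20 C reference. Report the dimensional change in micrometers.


dL = L * alpha * dT
= 238.3 * 2.2000e-05 * 6
= 0.0314556 mm
dL_um = 0.0314556 * 1000 = 31.4556 um

31.4556


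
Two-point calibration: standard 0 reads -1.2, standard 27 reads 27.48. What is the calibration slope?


slope = (y2 - y1) / (x2 - x1)
= (27.48 - -1.2) / (27 - 0)
= 28.6800 / 27
= 1.0622

1.0622


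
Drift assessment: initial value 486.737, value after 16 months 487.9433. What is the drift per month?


rate = (v2 - v1) / months
= (487.9433 - 486.737) / 16
= 1.2063 / 16
= 0.0754

0.0754


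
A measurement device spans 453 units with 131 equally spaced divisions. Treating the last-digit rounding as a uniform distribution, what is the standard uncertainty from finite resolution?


resolution = range / divisions
resolution = 453 / 131 = 3.4580153
u_res = resolution / (2*sqrt(3))
u_res = 3.4580153 / 3.4641016
u_res = 0.9982

0.9982


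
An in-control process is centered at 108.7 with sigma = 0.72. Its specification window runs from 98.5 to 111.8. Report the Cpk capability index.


Cpu = (USL - mean) / (3*sigma) = (111.8 - 108.7) / (3*0.72) = 1.4352
Cpl = (mean - LSL) / (3*sigma) = (108.7 - 98.5) / (3*0.72) = 4.7222
Cpk = min(Cpu, Cpl) = 1.4352

1.4352


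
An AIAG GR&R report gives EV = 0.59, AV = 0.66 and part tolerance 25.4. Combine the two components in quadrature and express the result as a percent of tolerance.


GRR = sqrt(EV^2 + AV^2) = sqrt(0.59^2 + 0.66^2) = 0.88526832
%GRR = GRR / tol * 100 = 0.88526832 / 25.4 * 100
%GRR = 3.4853

3.4853


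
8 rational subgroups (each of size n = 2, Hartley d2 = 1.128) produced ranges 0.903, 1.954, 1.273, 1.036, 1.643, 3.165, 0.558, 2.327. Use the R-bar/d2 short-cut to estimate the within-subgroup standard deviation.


R_bar = (0.903 + 1.954 + 1.273 + 1.036 + 1.643 + 3.165 + 0.558 + 2.327) / 8
R_bar = 12.859 / 8 = 1.607375
sigma_hat = R_bar / d2 = 1.607375 / 1.128 = 1.4250

1.4250


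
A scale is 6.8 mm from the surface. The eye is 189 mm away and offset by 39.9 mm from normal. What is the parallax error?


error = h * offset / d
= 6.8 * 39.9 / 189
= 1.4356

1.4356


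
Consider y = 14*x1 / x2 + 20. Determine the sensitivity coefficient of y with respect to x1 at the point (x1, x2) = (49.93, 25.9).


y = 14*x1 / x2 + 20
dy/dx1 = 14/x2
Evaluate at x2 = 25.9: c1 = 14 / 25.9
c1 = 0.5405

0.5405


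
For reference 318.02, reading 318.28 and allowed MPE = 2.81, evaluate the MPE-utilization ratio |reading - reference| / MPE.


e = indication - reference = 318.28 - 318.02 = 0.2600
|e| = 0.2600
ratio = |e| / MPE = 0.2600 / 2.81
ratio = 0.0925

0.0925


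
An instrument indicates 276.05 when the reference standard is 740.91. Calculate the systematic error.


Systematic error = measured - true
= 276.05 - 740.91
= -464.8600

-464.8600


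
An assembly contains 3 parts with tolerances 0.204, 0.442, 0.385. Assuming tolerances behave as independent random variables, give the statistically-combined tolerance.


RSS = sqrt(0.204^2 + 0.442^2 + 0.385^2)
= sqrt(0.385205)
= 0.6206

0.6206


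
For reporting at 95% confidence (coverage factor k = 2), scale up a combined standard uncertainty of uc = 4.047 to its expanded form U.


U = k * uc
U = 2 * 4.047
U = 8.0940

8.0940


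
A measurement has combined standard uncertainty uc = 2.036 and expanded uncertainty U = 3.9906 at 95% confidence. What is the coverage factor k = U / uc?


k = U / uc
k = 3.9906 / 2.036
k = 1.96

1.96


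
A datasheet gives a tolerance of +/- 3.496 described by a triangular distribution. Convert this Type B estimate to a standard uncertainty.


u_B = half_width / sqrt(6)
u_B = 3.496 / 2.4494897
u_B = 1.4272

1.4272


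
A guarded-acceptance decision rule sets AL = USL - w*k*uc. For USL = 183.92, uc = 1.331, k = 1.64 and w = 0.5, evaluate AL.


U = k * uc = 1.64 * 1.331 = 2.18284
guard band g = w * U = 0.5 * 2.18284 = 1.09142
AL = USL - g = 183.92 - 1.09142
AL = 182.8286

182.8286


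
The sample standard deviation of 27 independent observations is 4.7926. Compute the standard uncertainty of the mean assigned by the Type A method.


u_A = s / sqrt(n)
u_A = 4.7926 / sqrt(27)
u_A = 4.7926 / 5.1961524
u_A = 0.9223

0.9223


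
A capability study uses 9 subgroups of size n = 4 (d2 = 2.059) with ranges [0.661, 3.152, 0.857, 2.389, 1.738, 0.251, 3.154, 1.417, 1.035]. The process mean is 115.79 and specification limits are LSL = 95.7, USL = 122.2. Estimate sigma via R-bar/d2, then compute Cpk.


R_bar = (0.661 + 3.152 + 0.857 + 2.389 + 1.738 + 0.251 + 3.154 + 1.417 + 1.035) / 9 = 1.6282222
sigma = R_bar / d2 = 1.6282222 / 2.059 = 0.790783
Cp = (USL - LSL)/(6*sigma) = (122.2 - 95.7)/(6*0.790783) = 5.5852
Cpu = (122.2 - 115.79)/(3*0.790783) = 2.7020
Cpl = (115.79 - 95.7)/(3*0.790783) = 8.4684
Cpk = min(Cpu, Cpl) = 2.7020

2.7020


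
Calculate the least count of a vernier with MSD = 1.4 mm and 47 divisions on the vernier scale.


LC = MSD / n_div
= 1.4 / 47
= 0.0298

0.0298


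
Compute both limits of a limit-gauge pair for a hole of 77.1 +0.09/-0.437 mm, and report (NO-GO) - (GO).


GO = nominal - lower_tol (smallest hole = maximum material condition)
GO = 77.1 - 0.437 = 76.663
NO-GO = nominal + upper_tol (largest hole = least material condition)
NO-GO = 77.1 + 0.09 = 77.19
spread = NO-GO - GO = 77.19 - 76.663 = 0.5270

0.5270


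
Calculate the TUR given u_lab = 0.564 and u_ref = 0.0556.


TUR = u_lab / u_ref
= 0.564 / 0.0556
= 10.1439

10.1439


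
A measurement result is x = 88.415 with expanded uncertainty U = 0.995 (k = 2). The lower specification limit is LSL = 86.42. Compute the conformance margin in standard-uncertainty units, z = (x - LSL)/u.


u = U / k = 0.995 / 2 = 0.4975
margin = |LSL - x| = |86.42 - 88.415| = 1.995
z = margin / u = 1.995 / 0.4975
z = 4.0101

4.0101


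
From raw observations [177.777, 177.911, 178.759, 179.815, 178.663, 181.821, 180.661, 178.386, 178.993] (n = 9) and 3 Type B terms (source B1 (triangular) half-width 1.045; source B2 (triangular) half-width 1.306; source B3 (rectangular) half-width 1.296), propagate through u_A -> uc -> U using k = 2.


mean = (177.777 + 177.911 + 178.759 + 179.815 + 178.663 + 181.821 + 180.661 + 178.386 + 178.993) / 9 = 179.1984444
s = sqrt(sum((x - mean)^2)/(n-1)) = 1.3349677
u_A = s / sqrt(n) = 1.3349677 / sqrt(9) = 0.44498923
u_B1 = 1.045 / sqrt(6) = 0.42661946
u_B2 = 1.306 / sqrt(6) = 0.53317227
u_B3 = 1.296 / sqrt(3) = 0.74824595
uc = sqrt(0.44498923^2 + 0.42661946^2 + 0.53317227^2 + 0.74824595^2) = 1.1064196
U = k * uc = 2 * 1.1064196
U = 2.2128

2.2128


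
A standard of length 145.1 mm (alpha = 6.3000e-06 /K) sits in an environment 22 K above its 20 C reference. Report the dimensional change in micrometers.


dL = L * alpha * dT
= 145.1 * 6.3000e-06 * 22
= 0.0201109 mm
dL_um = 0.0201109 * 1000 = 20.1109 um

20.1109


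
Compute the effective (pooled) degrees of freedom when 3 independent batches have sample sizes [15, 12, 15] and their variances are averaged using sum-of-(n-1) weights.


nu = sum_i (n_i - 1)
nu = ((15 - 1) + (12 - 1) + (15 - 1))
nu = 14 + 11 + 14
nu = 39

39


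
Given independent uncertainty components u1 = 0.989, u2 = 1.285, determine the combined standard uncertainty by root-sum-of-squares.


uc = sqrt(0.989^2 + 1.285^2)
uc = sqrt(2.629346)
uc = 1.6215

1.6215


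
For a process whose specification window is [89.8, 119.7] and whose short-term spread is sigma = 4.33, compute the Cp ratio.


Cp = (USL - LSL) / (6 * sigma)
= (119.7 - 89.8) / (6 * 4.33)
= 29.9000 / 25.9800
= 1.1509

1.1509


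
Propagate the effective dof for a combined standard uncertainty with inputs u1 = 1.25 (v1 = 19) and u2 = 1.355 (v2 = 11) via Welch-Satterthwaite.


uc = sqrt(u1^2 + u2^2) = sqrt(1.25^2 + 1.355^2) = 1.8435089
v_eff = uc^4 / (u1^4/v1 + u2^4/v2)
= 1.8435089^4 / (1.25^4/19 + 1.355^4/11)
= 11.549973 / 0.4349485
v_eff = 26.5548

26.5548


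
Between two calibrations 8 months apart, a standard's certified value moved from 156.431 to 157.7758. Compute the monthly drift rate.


rate = (v2 - v1) / months
= (157.7758 - 156.431) / 8
= 1.3448 / 8
= 0.1681

0.1681


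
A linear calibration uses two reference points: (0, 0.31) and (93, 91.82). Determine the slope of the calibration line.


slope = (y2 - y1) / (x2 - x1)
= (91.82 - 0.31) / (93 - 0)
= 91.5100 / 93
= 0.9840

0.9840


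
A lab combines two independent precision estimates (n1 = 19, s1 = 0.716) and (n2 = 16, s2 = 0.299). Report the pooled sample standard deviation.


s_p = sqrt(((n1-1)*s1^2 + (n2-1)*s2^2) / (n1+n2-2))
numerator = (19-1)*0.716^2 + (16-1)*0.299^2 = 9.227808 + 1.341015 = 10.568823
denominator = 19 + 16 - 2 = 33
s_p^2 = 10.568823 / 33 = 0.32026736
s_p = sqrt(0.32026736) = 0.5659

0.5659


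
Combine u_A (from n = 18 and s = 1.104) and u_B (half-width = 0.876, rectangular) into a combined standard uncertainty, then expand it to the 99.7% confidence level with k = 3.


u_A = s / sqrt(n) = 1.104 / sqrt(18) = 0.2602153
u_B = half_width / sqrt(3) = 0.876 / sqrt(3) = 0.50575884
uc = sqrt(u_A^2 + u_B^2) = sqrt(0.2602153^2 + 0.50575884^2) = 0.56877413
U = k * uc = 3 * 0.56877413
U = 1.7063

1.7063


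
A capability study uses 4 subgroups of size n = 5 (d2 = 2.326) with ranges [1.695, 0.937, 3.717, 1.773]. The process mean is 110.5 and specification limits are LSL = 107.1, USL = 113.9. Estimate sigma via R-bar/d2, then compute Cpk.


R_bar = (1.695 + 0.937 + 3.717 + 1.773) / 4 = 2.0305
sigma = R_bar / d2 = 2.0305 / 2.326 = 0.87295787
Cp = (USL - LSL)/(6*sigma) = (113.9 - 107.1)/(6*0.87295787) = 1.2983
Cpu = (113.9 - 110.5)/(3*0.87295787) = 1.2983
Cpl = (110.5 - 107.1)/(3*0.87295787) = 1.2983
Cpk = min(Cpu, Cpl) = 1.2983

1.2983


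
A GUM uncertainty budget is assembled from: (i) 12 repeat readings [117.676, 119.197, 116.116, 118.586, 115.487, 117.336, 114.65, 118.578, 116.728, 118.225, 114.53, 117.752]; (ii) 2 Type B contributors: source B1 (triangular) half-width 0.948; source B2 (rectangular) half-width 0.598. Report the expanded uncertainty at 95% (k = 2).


mean = (117.676 + 119.197 + 116.116 + 118.586 + 115.487 + 117.336 + 114.65 + 118.578 + 116.728 + 118.225 + 114.53 + 117.752) / 12 = 117.07175
s = sqrt(sum((x - mean)^2)/(n-1)) = 1.5717542
u_A = s / sqrt(n) = 1.5717542 / sqrt(12) = 0.45372636
u_B1 = 0.948 / sqrt(6) = 0.38701938
u_B2 = 0.598 / sqrt(3) = 0.34525546
uc = sqrt(0.45372636^2 + 0.38701938^2 + 0.34525546^2) = 0.68909574
U = k * uc = 2 * 0.68909574
U = 1.3782

1.3782


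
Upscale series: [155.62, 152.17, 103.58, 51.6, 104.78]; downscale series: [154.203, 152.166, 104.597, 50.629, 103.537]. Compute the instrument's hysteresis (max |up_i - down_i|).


|155.62 - 154.203| = 1.4170
|152.17 - 152.166| = 0.0040
|103.58 - 104.597| = 1.0170
|51.6 - 50.629| = 0.9710
|104.78 - 103.537| = 1.2430
hysteresis = max(diffs) = 1.4170

1.4170


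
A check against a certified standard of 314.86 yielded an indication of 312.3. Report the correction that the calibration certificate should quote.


Correction = standard - reading
= 314.86 - 312.3
= 2.5600

2.5600


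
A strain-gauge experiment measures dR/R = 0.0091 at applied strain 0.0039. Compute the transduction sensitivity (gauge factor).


GF = (dR/R) / epsilon
= 0.0091 / 0.0039
= 2.3333

2.3333


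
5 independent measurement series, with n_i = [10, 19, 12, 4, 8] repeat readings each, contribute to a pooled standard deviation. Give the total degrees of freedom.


nu = sum_i (n_i - 1)
nu = ((10 - 1) + (19 - 1) + (12 - 1) + (4 - 1) + (8 - 1))
nu = 9 + 18 + 11 + 3 + 7
nu = 48

48


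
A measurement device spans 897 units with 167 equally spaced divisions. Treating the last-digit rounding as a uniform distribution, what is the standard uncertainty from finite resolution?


resolution = range / divisions
resolution = 897 / 167 = 5.3712575
u_res = resolution / (2*sqrt(3))
u_res = 5.3712575 / 3.4641016
u_res = 1.5505

1.5505


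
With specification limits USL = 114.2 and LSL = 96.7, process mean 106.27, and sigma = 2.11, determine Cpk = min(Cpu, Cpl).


Cpu = (USL - mean) / (3*sigma) = (114.2 - 106.27) / (3*2.11) = 1.2528
Cpl = (mean - LSL) / (3*sigma) = (106.27 - 96.7) / (3*2.11) = 1.5118
Cpk = min(Cpu, Cpl) = 1.2528

1.2528


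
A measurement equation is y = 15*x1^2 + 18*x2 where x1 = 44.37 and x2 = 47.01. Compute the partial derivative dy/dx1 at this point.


y = 15*x1^2 + 18*x2
dy/dx1 = 2*15*x1
Evaluate at x1 = 44.37: c1 = 30 * 44.37
c1 = 1331.1000

1331.1000


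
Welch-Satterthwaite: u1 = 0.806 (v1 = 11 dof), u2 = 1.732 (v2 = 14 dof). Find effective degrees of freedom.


uc = sqrt(u1^2 + u2^2) = sqrt(0.806^2 + 1.732^2) = 1.910356
v_eff = uc^4 / (u1^4/v1 + u2^4/v2)
= 1.910356^4 / (0.806^4/11 + 1.732^4/14)
= 13.318559 / 0.6811478
v_eff = 19.5531

19.5531


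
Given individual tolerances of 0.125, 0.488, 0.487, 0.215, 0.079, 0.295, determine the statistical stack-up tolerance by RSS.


RSS = sqrt(0.125^2 + 0.488^2 + 0.487^2 + 0.215^2 + 0.079^2 + 0.295^2)
= sqrt(0.630429)
= 0.7940

0.7940


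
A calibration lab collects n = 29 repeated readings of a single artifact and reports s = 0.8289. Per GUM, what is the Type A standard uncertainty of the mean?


u_A = s / sqrt(n)
u_A = 0.8289 / sqrt(29)
u_A = 0.8289 / 5.3851648
u_A = 0.1539

0.1539


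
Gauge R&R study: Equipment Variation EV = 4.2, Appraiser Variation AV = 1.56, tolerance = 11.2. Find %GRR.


GRR = sqrt(EV^2 + AV^2) = sqrt(4.2^2 + 1.56^2) = 4.4803571
%GRR = GRR / tol * 100 = 4.4803571 / 11.2 * 100
%GRR = 40.0032

40.0032


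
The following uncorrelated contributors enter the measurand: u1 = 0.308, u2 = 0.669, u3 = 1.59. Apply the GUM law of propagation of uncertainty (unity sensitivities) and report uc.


uc = sqrt(0.308^2 + 0.669^2 + 1.59^2)
uc = sqrt(3.070525)
uc = 1.7523

1.7523


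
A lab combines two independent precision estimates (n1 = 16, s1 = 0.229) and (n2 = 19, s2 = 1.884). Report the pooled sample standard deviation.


s_p = sqrt(((n1-1)*s1^2 + (n2-1)*s2^2) / (n1+n2-2))
numerator = (16-1)*0.229^2 + (19-1)*1.884^2 = 0.786615 + 63.890208 = 64.676823
denominator = 16 + 19 - 2 = 33
s_p^2 = 64.676823 / 33 = 1.9599037
s_p = sqrt(1.9599037) = 1.4000

1.4000


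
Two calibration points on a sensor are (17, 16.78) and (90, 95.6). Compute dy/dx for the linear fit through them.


slope = (y2 - y1) / (x2 - x1)
= (95.6 - 16.78) / (90 - 17)
= 78.8200 / 73
= 1.0797

1.0797


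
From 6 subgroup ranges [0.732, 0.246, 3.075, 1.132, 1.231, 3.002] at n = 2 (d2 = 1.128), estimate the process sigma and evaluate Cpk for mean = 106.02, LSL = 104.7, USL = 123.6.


R_bar = (0.732 + 0.246 + 3.075 + 1.132 + 1.231 + 3.002) / 6 = 1.5696667
sigma = R_bar / d2 = 1.5696667 / 1.128 = 1.3915485
Cp = (USL - LSL)/(6*sigma) = (123.6 - 104.7)/(6*1.3915485) = 2.2637
Cpu = (123.6 - 106.02)/(3*1.3915485) = 4.2111
Cpl = (106.02 - 104.7)/(3*1.3915485) = 0.3162
Cpk = min(Cpu, Cpl) = 0.3162

0.3162


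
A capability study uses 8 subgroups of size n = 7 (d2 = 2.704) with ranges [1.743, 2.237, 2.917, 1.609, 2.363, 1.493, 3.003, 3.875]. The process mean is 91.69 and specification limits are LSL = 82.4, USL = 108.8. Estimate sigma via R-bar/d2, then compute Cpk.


R_bar = (1.743 + 2.237 + 2.917 + 1.609 + 2.363 + 1.493 + 3.003 + 3.875) / 8 = 2.405
sigma = R_bar / d2 = 2.405 / 2.704 = 0.88942308
Cp = (USL - LSL)/(6*sigma) = (108.8 - 82.4)/(6*0.88942308) = 4.9470
Cpu = (108.8 - 91.69)/(3*0.88942308) = 6.4124
Cpl = (91.69 - 82.4)/(3*0.88942308) = 3.4817
Cpk = min(Cpu, Cpl) = 3.4817

3.4817


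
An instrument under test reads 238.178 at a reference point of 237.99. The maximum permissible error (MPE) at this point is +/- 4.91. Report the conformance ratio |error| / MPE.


e = indication - reference = 238.178 - 237.99 = 0.1880
|e| = 0.1880
ratio = |e| / MPE = 0.1880 / 4.91
ratio = 0.0383

0.0383


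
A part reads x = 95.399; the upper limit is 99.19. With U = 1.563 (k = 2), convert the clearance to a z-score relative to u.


u = U / k = 1.563 / 2 = 0.7815
margin = |USL - x| = |99.19 - 95.399| = 3.791
z = margin / u = 3.791 / 0.7815
z = 4.8509

4.8509


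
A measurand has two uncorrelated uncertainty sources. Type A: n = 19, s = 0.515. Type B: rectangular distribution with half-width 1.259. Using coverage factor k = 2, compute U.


u_A = s / sqrt(n) = 0.515 / sqrt(19) = 0.1181491
u_B = half_width / sqrt(3) = 1.259 / sqrt(3) = 0.72688399
uc = sqrt(u_A^2 + u_B^2) = sqrt(0.1181491^2 + 0.72688399^2) = 0.73642348
U = k * uc = 2 * 0.73642348
U = 1.4728

1.4728


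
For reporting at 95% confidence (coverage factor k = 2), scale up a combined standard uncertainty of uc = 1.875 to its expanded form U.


U = k * uc
U = 2 * 1.875
U = 3.7500

3.7500


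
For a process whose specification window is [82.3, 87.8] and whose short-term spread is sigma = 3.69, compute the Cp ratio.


Cp = (USL - LSL) / (6 * sigma)
= (87.8 - 82.3) / (6 * 3.69)
= 5.5000 / 22.1400
= 0.2484

0.2484


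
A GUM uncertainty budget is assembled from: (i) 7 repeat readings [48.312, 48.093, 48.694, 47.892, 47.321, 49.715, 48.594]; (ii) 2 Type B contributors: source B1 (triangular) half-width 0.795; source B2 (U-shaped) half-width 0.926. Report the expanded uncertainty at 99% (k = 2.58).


mean = (48.312 + 48.093 + 48.694 + 47.892 + 47.321 + 49.715 + 48.594) / 7 = 48.37442857
s = sqrt(sum((x - mean)^2)/(n-1)) = 0.74977971
u_A = s / sqrt(n) = 0.74977971 / sqrt(7) = 0.28339009
u_B1 = 0.795 / sqrt(6) = 0.32455739
u_B2 = 0.926 / sqrt(2) = 0.65478088
uc = sqrt(0.28339009^2 + 0.32455739^2 + 0.65478088^2) = 0.78382743
U = k * uc = 2.58 * 0.78382743
U = 2.0223

2.0223


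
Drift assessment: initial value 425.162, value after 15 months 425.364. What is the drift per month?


rate = (v2 - v1) / months
= (425.364 - 425.162) / 15
= 0.2020 / 15
= 0.0135

0.0135


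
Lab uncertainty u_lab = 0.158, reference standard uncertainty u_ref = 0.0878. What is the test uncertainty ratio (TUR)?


TUR = u_lab / u_ref
= 0.158 / 0.0878
= 1.7995

1.7995


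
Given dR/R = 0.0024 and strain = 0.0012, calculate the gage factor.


GF = (dR/R) / epsilon
= 0.0024 / 0.0012
= 2.0000

2.0000


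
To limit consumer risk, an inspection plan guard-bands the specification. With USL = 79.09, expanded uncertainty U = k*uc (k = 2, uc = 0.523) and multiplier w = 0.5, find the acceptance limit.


U = k * uc = 2 * 0.523 = 1.046
guard band g = w * U = 0.5 * 1.046 = 0.523
AL = USL - g = 79.09 - 0.523
AL = 78.5670

78.5670


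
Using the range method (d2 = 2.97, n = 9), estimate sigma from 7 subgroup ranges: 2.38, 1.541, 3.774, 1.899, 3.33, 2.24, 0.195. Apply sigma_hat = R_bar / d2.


R_bar = (2.38 + 1.541 + 3.774 + 1.899 + 3.33 + 2.24 + 0.195) / 7
R_bar = 15.359 / 7 = 2.1941429
sigma_hat = R_bar / d2 = 2.1941429 / 2.97 = 0.7388

0.7388


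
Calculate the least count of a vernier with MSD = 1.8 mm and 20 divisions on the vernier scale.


LC = MSD / n_div
= 1.8 / 20
= 0.0900

0.0900


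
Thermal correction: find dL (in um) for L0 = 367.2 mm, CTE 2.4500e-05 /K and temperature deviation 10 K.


dL = L * alpha * dT
= 367.2 * 2.4500e-05 * 10
= 0.0899640 mm
dL_um = 0.0899640 * 1000 = 89.9640 um

89.9640


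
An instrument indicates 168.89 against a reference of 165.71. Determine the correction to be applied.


Correction = standard - reading
= 165.71 - 168.89
= -3.1800

-3.1800


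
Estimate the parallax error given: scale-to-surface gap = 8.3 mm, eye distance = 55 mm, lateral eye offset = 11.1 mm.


error = h * offset / d
= 8.3 * 11.1 / 55
= 1.6751

1.6751


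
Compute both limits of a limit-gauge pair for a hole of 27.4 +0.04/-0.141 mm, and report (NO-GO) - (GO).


GO = nominal - lower_tol (smallest hole = maximum material condition)
GO = 27.4 - 0.141 = 27.259
NO-GO = nominal + upper_tol (largest hole = least material condition)
NO-GO = 27.4 + 0.04 = 27.44
spread = NO-GO - GO = 27.44 - 27.259 = 0.1810

0.1810


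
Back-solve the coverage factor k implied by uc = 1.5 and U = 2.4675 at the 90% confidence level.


k = U / uc
k = 2.4675 / 1.5
k = 1.645

1.645


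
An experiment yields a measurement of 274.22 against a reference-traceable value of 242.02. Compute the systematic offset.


Systematic error = measured - true
= 274.22 - 242.02
= 32.2000

32.2000


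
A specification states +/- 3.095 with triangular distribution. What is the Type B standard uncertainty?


u_B = half_width / sqrt(6)
u_B = 3.095 / 2.4494897
u_B = 1.2635

1.2635


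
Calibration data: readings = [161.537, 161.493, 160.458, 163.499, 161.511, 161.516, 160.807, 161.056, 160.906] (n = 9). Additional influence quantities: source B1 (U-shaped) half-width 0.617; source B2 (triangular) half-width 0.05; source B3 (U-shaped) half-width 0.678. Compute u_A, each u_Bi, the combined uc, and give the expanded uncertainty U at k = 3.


mean = (161.537 + 161.493 + 160.458 + 163.499 + 161.511 + 161.516 + 160.807 + 161.056 + 160.906) / 9 = 161.4203333
s = sqrt(sum((x - mean)^2)/(n-1)) = 0.87010488
u_A = s / sqrt(n) = 0.87010488 / sqrt(9) = 0.29003496
u_B1 = 0.617 / sqrt(2) = 0.43628488
u_B2 = 0.05 / sqrt(6) = 0.020412415
u_B3 = 0.678 / sqrt(2) = 0.4794184
uc = sqrt(0.29003496^2 + 0.43628488^2 + 0.020412415^2 + 0.4794184^2) = 0.71043891
U = k * uc = 3 * 0.71043891
U = 2.1313

2.1313


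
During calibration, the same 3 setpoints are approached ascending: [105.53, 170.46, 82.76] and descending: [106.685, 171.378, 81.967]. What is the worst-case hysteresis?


|105.53 - 106.685| = 1.1550
|170.46 - 171.378| = 0.9180
|82.76 - 81.967| = 0.7930
hysteresis = max(diffs) = 1.1550

1.1550


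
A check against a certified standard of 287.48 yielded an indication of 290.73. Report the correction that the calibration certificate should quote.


Correction = standard - reading
= 287.48 - 290.73
= -3.2500

-3.2500


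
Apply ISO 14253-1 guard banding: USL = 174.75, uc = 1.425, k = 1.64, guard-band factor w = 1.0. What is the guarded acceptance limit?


U = k * uc = 1.64 * 1.425 = 2.337
guard band g = w * U = 1.0 * 2.337 = 2.337
AL = USL - g = 174.75 - 2.337
AL = 172.4130

172.4130


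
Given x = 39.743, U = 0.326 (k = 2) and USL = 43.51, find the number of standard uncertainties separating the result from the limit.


u = U / k = 0.326 / 2 = 0.163
margin = |USL - x| = |43.51 - 39.743| = 3.767
z = margin / u = 3.767 / 0.163
z = 23.1104

23.1104


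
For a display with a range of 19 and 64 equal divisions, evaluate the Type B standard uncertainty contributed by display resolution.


resolution = range / divisions
resolution = 19 / 64 = 0.296875
u_res = resolution / (2*sqrt(3))
u_res = 0.296875 / 3.4641016
u_res = 0.0857

0.0857


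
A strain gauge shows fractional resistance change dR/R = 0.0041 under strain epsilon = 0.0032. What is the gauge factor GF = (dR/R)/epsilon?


GF = (dR/R) / epsilon
= 0.0041 / 0.0032
= 1.2812

1.2812


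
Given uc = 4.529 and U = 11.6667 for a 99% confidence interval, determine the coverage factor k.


k = U / uc
k = 11.6667 / 4.529
k = 2.576

2.576


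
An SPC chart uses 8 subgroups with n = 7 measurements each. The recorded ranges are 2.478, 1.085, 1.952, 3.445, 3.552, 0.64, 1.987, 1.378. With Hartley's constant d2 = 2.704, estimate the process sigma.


R_bar = (2.478 + 1.085 + 1.952 + 3.445 + 3.552 + 0.64 + 1.987 + 1.378) / 8
R_bar = 16.517 / 8 = 2.064625
sigma_hat = R_bar / d2 = 2.064625 / 2.704 = 0.7635

0.7635


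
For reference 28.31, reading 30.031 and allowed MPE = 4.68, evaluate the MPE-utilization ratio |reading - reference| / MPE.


e = indication - reference = 30.031 - 28.31 = 1.7210
|e| = 1.7210
ratio = |e| / MPE = 1.7210 / 4.68
ratio = 0.3677

0.3677


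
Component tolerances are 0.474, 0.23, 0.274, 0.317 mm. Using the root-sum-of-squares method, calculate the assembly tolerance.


RSS = sqrt(0.474^2 + 0.23^2 + 0.274^2 + 0.317^2)
= sqrt(0.453141)
= 0.6732

0.6732


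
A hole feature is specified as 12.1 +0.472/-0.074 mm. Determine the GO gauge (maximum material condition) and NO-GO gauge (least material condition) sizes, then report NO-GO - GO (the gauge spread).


GO = nominal - lower_tol (smallest hole = maximum material condition)
GO = 12.1 - 0.074 = 12.026
NO-GO = nominal + upper_tol (largest hole = least material condition)
NO-GO = 12.1 + 0.472 = 12.572
spread = NO-GO - GO = 12.572 - 12.026 = 0.5460

0.5460


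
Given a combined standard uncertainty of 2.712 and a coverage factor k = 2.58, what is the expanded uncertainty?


U = k * uc
U = 2.58 * 2.712
U = 6.9970

6.9970


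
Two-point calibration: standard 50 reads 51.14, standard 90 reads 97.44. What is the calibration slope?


slope = (y2 - y1) / (x2 - x1)
= (97.44 - 51.14) / (90 - 50)
= 46.3000 / 40
= 1.1575

1.1575


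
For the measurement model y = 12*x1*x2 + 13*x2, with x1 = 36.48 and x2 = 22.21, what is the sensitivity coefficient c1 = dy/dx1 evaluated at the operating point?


y = 12*x1*x2 + 13*x2
dy/dx1 = 12*x2
Evaluate at x2 = 22.21: c1 = 12 * 22.21
c1 = 266.5200

266.5200


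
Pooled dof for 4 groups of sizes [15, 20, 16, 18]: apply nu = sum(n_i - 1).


nu = sum_i (n_i - 1)
nu = ((15 - 1) + (20 - 1) + (16 - 1) + (18 - 1))
nu = 14 + 19 + 15 + 17
nu = 65

65


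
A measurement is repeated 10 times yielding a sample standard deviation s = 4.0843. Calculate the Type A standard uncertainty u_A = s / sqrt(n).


u_A = s / sqrt(n)
u_A = 4.0843 / sqrt(10)
u_A = 4.0843 / 3.1622777
u_A = 1.2916

1.2916


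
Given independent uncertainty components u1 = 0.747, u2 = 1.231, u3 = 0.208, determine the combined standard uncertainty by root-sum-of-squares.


uc = sqrt(0.747^2 + 1.231^2 + 0.208^2)
uc = sqrt(2.116634)
uc = 1.4549

1.4549


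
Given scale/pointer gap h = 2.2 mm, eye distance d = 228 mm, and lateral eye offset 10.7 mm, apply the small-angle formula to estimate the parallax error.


error = h * offset / d
= 2.2 * 10.7 / 228
= 0.1032

0.1032


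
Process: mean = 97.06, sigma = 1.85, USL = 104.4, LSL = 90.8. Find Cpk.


Cpu = (USL - mean) / (3*sigma) = (104.4 - 97.06) / (3*1.85) = 1.3225
Cpl = (mean - LSL) / (3*sigma) = (97.06 - 90.8) / (3*1.85) = 1.1279
Cpk = min(Cpu, Cpl) = 1.1279

1.1279


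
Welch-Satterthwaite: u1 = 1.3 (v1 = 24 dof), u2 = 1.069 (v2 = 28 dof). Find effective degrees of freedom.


uc = sqrt(u1^2 + u2^2) = sqrt(1.3^2 + 1.069^2) = 1.6830808
v_eff = uc^4 / (u1^4/v1 + u2^4/v2)
= 1.6830808^4 / (1.3^4/24 + 1.069^4/28)
= 8.0245348 / 0.16564355
v_eff = 48.4446

48.4446


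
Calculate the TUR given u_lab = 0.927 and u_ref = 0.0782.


TUR = u_lab / u_ref
= 0.927 / 0.0782
= 11.8542

11.8542


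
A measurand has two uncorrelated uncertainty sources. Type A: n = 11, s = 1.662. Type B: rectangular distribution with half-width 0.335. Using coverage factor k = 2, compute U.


u_A = s / sqrt(n) = 1.662 / sqrt(11) = 0.50111185
u_B = half_width / sqrt(3) = 0.335 / sqrt(3) = 0.19341234
uc = sqrt(u_A^2 + u_B^2) = sqrt(0.50111185^2 + 0.19341234^2) = 0.5371419
U = k * uc = 2 * 0.5371419
U = 1.0743

1.0743


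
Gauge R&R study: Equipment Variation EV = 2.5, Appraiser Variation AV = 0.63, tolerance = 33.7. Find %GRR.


GRR = sqrt(EV^2 + AV^2) = sqrt(2.5^2 + 0.63^2) = 2.5781583
%GRR = GRR / tol * 100 = 2.5781583 / 33.7 * 100
%GRR = 7.6503

7.6503


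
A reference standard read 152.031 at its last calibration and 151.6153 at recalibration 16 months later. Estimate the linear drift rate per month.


rate = (v2 - v1) / months
= (151.6153 - 152.031) / 16
= -0.4157 / 16
= -0.0260

-0.0260


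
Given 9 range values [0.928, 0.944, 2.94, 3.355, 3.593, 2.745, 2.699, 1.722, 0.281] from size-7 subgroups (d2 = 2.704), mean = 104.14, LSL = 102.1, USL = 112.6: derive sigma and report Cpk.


R_bar = (0.928 + 0.944 + 2.94 + 3.355 + 3.593 + 2.745 + 2.699 + 1.722 + 0.281) / 9 = 2.1341111
sigma = R_bar / d2 = 2.1341111 / 2.704 = 0.78924227
Cp = (USL - LSL)/(6*sigma) = (112.6 - 102.1)/(6*0.78924227) = 2.2173
Cpu = (112.6 - 104.14)/(3*0.78924227) = 3.5730
Cpl = (104.14 - 102.1)/(3*0.78924227) = 0.8616
Cpk = min(Cpu, Cpl) = 0.8616

0.8616


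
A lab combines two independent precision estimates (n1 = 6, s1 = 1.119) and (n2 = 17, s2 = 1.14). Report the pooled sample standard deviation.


s_p = sqrt(((n1-1)*s1^2 + (n2-1)*s2^2) / (n1+n2-2))
numerator = (6-1)*1.119^2 + (17-1)*1.14^2 = 6.260805 + 20.7936 = 27.054405
denominator = 6 + 17 - 2 = 21
s_p^2 = 27.054405 / 21 = 1.288305
s_p = sqrt(1.288305) = 1.1350

1.1350


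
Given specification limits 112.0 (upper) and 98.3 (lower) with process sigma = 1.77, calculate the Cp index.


Cp = (USL - LSL) / (6 * sigma)
= (112.0 - 98.3) / (6 * 1.77)
= 13.7000 / 10.6200
= 1.2900

1.2900


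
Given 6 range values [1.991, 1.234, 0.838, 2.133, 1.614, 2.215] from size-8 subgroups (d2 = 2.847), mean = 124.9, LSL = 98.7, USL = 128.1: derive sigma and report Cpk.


R_bar = (1.991 + 1.234 + 0.838 + 2.133 + 1.614 + 2.215) / 6 = 1.6708333
sigma = R_bar / d2 = 1.6708333 / 2.847 = 0.58687506
Cp = (USL - LSL)/(6*sigma) = (128.1 - 98.7)/(6*0.58687506) = 8.3493
Cpu = (128.1 - 124.9)/(3*0.58687506) = 1.8175
Cpl = (124.9 - 98.7)/(3*0.58687506) = 14.8811
Cpk = min(Cpu, Cpl) = 1.8175

1.8175


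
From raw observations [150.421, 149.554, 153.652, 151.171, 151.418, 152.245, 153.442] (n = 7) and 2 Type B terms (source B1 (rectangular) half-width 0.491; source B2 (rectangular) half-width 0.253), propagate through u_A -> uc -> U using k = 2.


mean = (150.421 + 149.554 + 153.652 + 151.171 + 151.418 + 152.245 + 153.442) / 7 = 151.7004286
s = sqrt(sum((x - mean)^2)/(n-1)) = 1.5134075
u_A = s / sqrt(n) = 1.5134075 / sqrt(7) = 0.57201427
u_B1 = 0.491 / sqrt(3) = 0.28347898
u_B2 = 0.253 / sqrt(3) = 0.14606962
uc = sqrt(0.57201427^2 + 0.28347898^2 + 0.14606962^2) = 0.65490228
U = k * uc = 2 * 0.65490228
U = 1.3098

1.3098


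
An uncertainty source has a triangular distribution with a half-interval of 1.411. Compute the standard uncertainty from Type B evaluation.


u_B = half_width / sqrt(6)
u_B = 1.411 / 2.4494897
u_B = 0.5760

0.5760


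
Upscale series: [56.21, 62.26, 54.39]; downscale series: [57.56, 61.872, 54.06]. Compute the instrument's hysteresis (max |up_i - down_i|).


|56.21 - 57.56| = 1.3500
|62.26 - 61.872| = 0.3880
|54.39 - 54.06| = 0.3300
hysteresis = max(diffs) = 1.3500

1.3500


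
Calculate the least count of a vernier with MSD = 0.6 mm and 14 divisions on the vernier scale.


LC = MSD / n_div
= 0.6 / 14
= 0.0429

0.0429


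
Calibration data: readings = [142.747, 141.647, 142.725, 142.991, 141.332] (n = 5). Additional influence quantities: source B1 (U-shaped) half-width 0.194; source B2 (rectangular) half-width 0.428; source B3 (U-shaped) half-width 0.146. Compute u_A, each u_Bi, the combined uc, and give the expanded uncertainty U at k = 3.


mean = (142.747 + 141.647 + 142.725 + 142.991 + 141.332) / 5 = 142.2884
s = sqrt(sum((x - mean)^2)/(n-1)) = 0.7450965
u_A = s / sqrt(n) = 0.7450965 / sqrt(5) = 0.33321728
u_B1 = 0.194 / sqrt(2) = 0.13717872
u_B2 = 0.428 / sqrt(3) = 0.24710592
u_B3 = 0.146 / sqrt(2) = 0.10323759
uc = sqrt(0.33321728^2 + 0.13717872^2 + 0.24710592^2 + 0.10323759^2) = 0.44896669
U = k * uc = 3 * 0.44896669
U = 1.3469

1.3469


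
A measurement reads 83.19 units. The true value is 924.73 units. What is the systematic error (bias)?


Systematic error = measured - true
= 83.19 - 924.73
= -841.5400

-841.5400


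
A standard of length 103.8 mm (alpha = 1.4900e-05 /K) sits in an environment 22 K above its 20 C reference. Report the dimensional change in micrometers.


dL = L * alpha * dT
= 103.8 * 1.4900e-05 * 22
= 0.0340256 mm
dL_um = 0.0340256 * 1000 = 34.0256 um

34.0256


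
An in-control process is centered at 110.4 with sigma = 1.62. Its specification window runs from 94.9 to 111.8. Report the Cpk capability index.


Cpu = (USL - mean) / (3*sigma) = (111.8 - 110.4) / (3*1.62) = 0.2881
Cpl = (mean - LSL) / (3*sigma) = (110.4 - 94.9) / (3*1.62) = 3.1893
Cpk = min(Cpu, Cpl) = 0.2881

0.2881


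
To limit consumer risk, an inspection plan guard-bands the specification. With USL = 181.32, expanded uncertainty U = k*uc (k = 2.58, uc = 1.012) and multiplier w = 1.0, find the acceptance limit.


U = k * uc = 2.58 * 1.012 = 2.61096
guard band g = w * U = 1.0 * 2.61096 = 2.61096
AL = USL - g = 181.32 - 2.61096
AL = 178.7090

178.7090


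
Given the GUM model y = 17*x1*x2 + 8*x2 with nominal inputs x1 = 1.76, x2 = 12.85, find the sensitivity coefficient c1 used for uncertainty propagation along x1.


y = 17*x1*x2 + 8*x2
dy/dx1 = 17*x2
Evaluate at x2 = 12.85: c1 = 17 * 12.85
c1 = 218.4500

218.4500


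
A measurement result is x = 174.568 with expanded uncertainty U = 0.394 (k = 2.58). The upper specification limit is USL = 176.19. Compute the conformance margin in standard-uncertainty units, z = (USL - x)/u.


u = U / k = 0.394 / 2.58 = 0.15271318
margin = |USL - x| = |176.19 - 174.568| = 1.622
z = margin / u = 1.622 / 0.15271318
z = 10.6212

10.6212


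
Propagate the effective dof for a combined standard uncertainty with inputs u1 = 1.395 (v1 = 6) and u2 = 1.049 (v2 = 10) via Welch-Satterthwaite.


uc = sqrt(u1^2 + u2^2) = sqrt(1.395^2 + 1.049^2) = 1.7454014
v_eff = uc^4 / (u1^4/v1 + u2^4/v2)
= 1.7454014^4 / (1.395^4/6 + 1.049^4/10)
= 9.2807117 / 0.75225712
v_eff = 12.3372

12.3372


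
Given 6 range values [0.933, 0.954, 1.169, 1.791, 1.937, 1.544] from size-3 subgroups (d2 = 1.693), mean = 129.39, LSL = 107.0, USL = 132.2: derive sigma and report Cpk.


R_bar = (0.933 + 0.954 + 1.169 + 1.791 + 1.937 + 1.544) / 6 = 1.388
sigma = R_bar / d2 = 1.388 / 1.693 = 0.81984643
Cp = (USL - LSL)/(6*sigma) = (132.2 - 107.0)/(6*0.81984643) = 5.1229
Cpu = (132.2 - 129.39)/(3*0.81984643) = 1.1425
Cpl = (129.39 - 107.0)/(3*0.81984643) = 9.1033
Cpk = min(Cpu, Cpl) = 1.1425

1.1425


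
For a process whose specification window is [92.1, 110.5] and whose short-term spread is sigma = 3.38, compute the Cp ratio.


Cp = (USL - LSL) / (6 * sigma)
= (110.5 - 92.1) / (6 * 3.38)
= 18.4000 / 20.2800
= 0.9073

0.9073


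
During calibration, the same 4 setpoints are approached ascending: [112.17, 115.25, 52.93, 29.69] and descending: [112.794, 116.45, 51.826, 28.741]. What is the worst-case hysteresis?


|112.17 - 112.794| = 0.6240
|115.25 - 116.45| = 1.2000
|52.93 - 51.826| = 1.1040
|29.69 - 28.741| = 0.9490
hysteresis = max(diffs) = 1.2000

1.2000


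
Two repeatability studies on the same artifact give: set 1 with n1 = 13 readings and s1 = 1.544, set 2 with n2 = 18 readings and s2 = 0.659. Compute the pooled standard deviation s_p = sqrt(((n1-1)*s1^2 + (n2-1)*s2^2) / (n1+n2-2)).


s_p = sqrt(((n1-1)*s1^2 + (n2-1)*s2^2) / (n1+n2-2))
numerator = (13-1)*1.544^2 + (18-1)*0.659^2 = 28.607232 + 7.382777 = 35.990009
denominator = 13 + 18 - 2 = 29
s_p^2 = 35.990009 / 29 = 1.2410348
s_p = sqrt(1.2410348) = 1.1140

1.1140


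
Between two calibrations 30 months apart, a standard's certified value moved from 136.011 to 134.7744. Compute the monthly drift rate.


rate = (v2 - v1) / months
= (134.7744 - 136.011) / 30
= -1.2366 / 30
= -0.0412

-0.0412


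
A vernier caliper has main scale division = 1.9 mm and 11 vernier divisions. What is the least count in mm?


LC = MSD / n_div
= 1.9 / 11
= 0.1727

0.1727


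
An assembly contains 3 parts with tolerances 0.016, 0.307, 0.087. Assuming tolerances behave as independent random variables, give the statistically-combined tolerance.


RSS = sqrt(0.016^2 + 0.307^2 + 0.087^2)
= sqrt(0.102074)
= 0.3195

0.3195


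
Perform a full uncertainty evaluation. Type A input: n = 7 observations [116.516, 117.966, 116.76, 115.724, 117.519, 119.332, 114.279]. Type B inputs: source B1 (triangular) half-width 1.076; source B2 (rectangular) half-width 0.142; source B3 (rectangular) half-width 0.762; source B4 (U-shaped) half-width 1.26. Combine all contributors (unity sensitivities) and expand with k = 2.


mean = (116.516 + 117.966 + 116.76 + 115.724 + 117.519 + 119.332 + 114.279) / 7 = 116.8708571
s = sqrt(sum((x - mean)^2)/(n-1)) = 1.6252112
u_A = s / sqrt(n) = 1.6252112 / sqrt(7) = 0.61427209
u_B1 = 1.076 / sqrt(6) = 0.43927516
u_B2 = 0.142 / sqrt(3) = 0.081983738
u_B3 = 0.762 / sqrt(3) = 0.43994091
u_B4 = 1.26 / sqrt(2) = 0.89095454
uc = sqrt(0.61427209^2 + 0.43927516^2 + 0.081983738^2 + 0.43994091^2 + 0.89095454^2) = 1.2507447
U = k * uc = 2 * 1.2507447
U = 2.5015

2.5015
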